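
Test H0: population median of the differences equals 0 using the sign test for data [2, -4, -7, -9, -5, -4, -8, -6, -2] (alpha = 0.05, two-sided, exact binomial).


Step 1: Discard zero differences. Original n = 9; n_eff = number of nonzero differences = 9.
Nonzero differences (with sign): +2, -4, -7, -9, -5, -4, -8, -6, -2
Step 2: Count signs: positive = 1, negative = 8.
Step 3: Under H0: P(positive) = 0.5, so the number of positives S ~ Bin(9, 0.5).
Step 4: Two-sided exact p-value = sum of Bin(9,0.5) probabilities at or below the observed probability = 0.039062.
Step 5: alpha = 0.05. reject H0.

n_eff = 9, pos = 1, neg = 8, p = 0.039062, reject H0.


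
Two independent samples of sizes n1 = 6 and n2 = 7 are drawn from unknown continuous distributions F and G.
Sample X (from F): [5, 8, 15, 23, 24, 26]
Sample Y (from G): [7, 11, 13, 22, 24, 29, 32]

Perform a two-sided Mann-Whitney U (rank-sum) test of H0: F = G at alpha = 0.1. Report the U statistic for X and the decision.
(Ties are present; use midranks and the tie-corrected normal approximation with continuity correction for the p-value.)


Step 1: Combine and sort all 13 observations; assign midranks.
sorted (value, group): (5,X), (7,Y), (8,X), (11,Y), (13,Y), (15,X), (22,Y), (23,X), (24,X), (24,Y), (26,X), (29,Y), (32,Y)
ranks: 5->1, 7->2, 8->3, 11->4, 13->5, 15->6, 22->7, 23->8, 24->9.5, 24->9.5, 26->11, 29->12, 32->13
Step 2: Rank sum for X: R1 = 1 + 3 + 6 + 8 + 9.5 + 11 = 38.5.
Step 3: U_X = R1 - n1(n1+1)/2 = 38.5 - 6*7/2 = 38.5 - 21 = 17.5.
       U_Y = n1*n2 - U_X = 42 - 17.5 = 24.5.
Step 4: Ties are present, so use the tie-corrected normal approximation (with continuity correction) for the p-value.
Step 5: p-value = 0.667806; compare to alpha = 0.1. fail to reject H0.

U_X = 17.5, p = 0.667806, fail to reject H0 at alpha = 0.1.


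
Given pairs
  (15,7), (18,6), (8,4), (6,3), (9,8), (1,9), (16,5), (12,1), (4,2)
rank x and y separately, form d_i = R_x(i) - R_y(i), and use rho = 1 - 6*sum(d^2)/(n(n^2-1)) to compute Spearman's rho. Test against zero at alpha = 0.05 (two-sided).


Step 1: Rank x and y separately (midranks; no ties here).
rank(x): 15->7, 18->9, 8->4, 6->3, 9->5, 1->1, 16->8, 12->6, 4->2
rank(y): 7->7, 6->6, 4->4, 3->3, 8->8, 9->9, 5->5, 1->1, 2->2
Step 2: d_i = R_x(i) - R_y(i); compute d_i^2.
  (7-7)^2=0, (9-6)^2=9, (4-4)^2=0, (3-3)^2=0, (5-8)^2=9, (1-9)^2=64, (8-5)^2=9, (6-1)^2=25, (2-2)^2=0
sum(d^2) = 116.
Step 3: rho = 1 - 6*116 / (9*(9^2 - 1)) = 1 - 696/720 = 0.033333.
Step 4: Under H0, t = rho * sqrt((n-2)/(1-rho^2)) = 0.0882 ~ t(7).
Step 5: Two-sided p-value from the t-distribution with 7 df = 0.932157.
Step 6: alpha = 0.05. fail to reject H0.

rho = 0.0333, p = 0.932157, fail to reject H0 at alpha = 0.05.


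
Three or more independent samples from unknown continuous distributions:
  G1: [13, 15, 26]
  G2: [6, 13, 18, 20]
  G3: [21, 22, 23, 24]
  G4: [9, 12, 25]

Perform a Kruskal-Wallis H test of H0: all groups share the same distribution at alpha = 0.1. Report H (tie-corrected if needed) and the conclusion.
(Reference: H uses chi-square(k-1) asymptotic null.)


Step 1: Combine all N = 14 observations and assign midranks.
sorted (value, group, rank): (6,G2,1), (9,G4,2), (12,G4,3), (13,G1,4.5), (13,G2,4.5), (15,G1,6), (18,G2,7), (20,G2,8), (21,G3,9), (22,G3,10), (23,G3,11), (24,G3,12), (25,G4,13), (26,G1,14)
Step 2: Sum ranks within each group.
R_1 = 24.5 (n_1 = 3)
R_2 = 20.5 (n_2 = 4)
R_3 = 42 (n_3 = 4)
R_4 = 18 (n_4 = 3)
Step 3: H = 12/(N(N+1)) * sum(R_i^2/n_i) - 3(N+1)
     = 12/(14*15) * (24.5^2/3 + 20.5^2/4 + 42^2/4 + 18^2/3) - 3*15
     = 0.057143 * 854.146 - 45
     = 3.808333.
Step 4: Ties present; correction factor C = 1 - 6/(14^3 - 14) = 0.997802. Corrected H = 3.808333 / 0.997802 = 3.816722.
Step 5: Under H0, H ~ chi^2(3); p-value = 0.281947.
Step 6: alpha = 0.1. fail to reject H0.

H = 3.8167, df = 3, p = 0.281947, fail to reject H0.


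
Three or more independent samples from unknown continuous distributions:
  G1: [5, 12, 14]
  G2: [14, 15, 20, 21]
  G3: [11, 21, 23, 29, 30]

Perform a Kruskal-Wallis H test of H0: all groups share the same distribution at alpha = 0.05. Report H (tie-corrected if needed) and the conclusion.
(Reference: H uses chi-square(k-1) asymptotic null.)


Step 1: Combine all N = 12 observations and assign midranks.
sorted (value, group, rank): (5,G1,1), (11,G3,2), (12,G1,3), (14,G1,4.5), (14,G2,4.5), (15,G2,6), (20,G2,7), (21,G2,8.5), (21,G3,8.5), (23,G3,10), (29,G3,11), (30,G3,12)
Step 2: Sum ranks within each group.
R_1 = 8.5 (n_1 = 3)
R_2 = 26 (n_2 = 4)
R_3 = 43.5 (n_3 = 5)
Step 3: H = 12/(N(N+1)) * sum(R_i^2/n_i) - 3(N+1)
     = 12/(12*13) * (8.5^2/3 + 26^2/4 + 43.5^2/5) - 3*13
     = 0.076923 * 571.533 - 39
     = 4.964103.
Step 4: Ties present; correction factor C = 1 - 12/(12^3 - 12) = 0.993007. Corrected H = 4.964103 / 0.993007 = 4.999061.
Step 5: Under H0, H ~ chi^2(2); p-value = 0.082124.
Step 6: alpha = 0.05. fail to reject H0.

H = 4.9991, df = 2, p = 0.082124, fail to reject H0.


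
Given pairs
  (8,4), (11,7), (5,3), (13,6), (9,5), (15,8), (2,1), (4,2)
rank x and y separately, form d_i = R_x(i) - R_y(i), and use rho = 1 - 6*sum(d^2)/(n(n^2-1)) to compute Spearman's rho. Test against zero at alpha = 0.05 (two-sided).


Step 1: Rank x and y separately (midranks; no ties here).
rank(x): 8->4, 11->6, 5->3, 13->7, 9->5, 15->8, 2->1, 4->2
rank(y): 4->4, 7->7, 3->3, 6->6, 5->5, 8->8, 1->1, 2->2
Step 2: d_i = R_x(i) - R_y(i); compute d_i^2.
  (4-4)^2=0, (6-7)^2=1, (3-3)^2=0, (7-6)^2=1, (5-5)^2=0, (8-8)^2=0, (1-1)^2=0, (2-2)^2=0
sum(d^2) = 2.
Step 3: rho = 1 - 6*2 / (8*(8^2 - 1)) = 1 - 12/504 = 0.976190.
Step 4: Under H0, t = rho * sqrt((n-2)/(1-rho^2)) = 11.0235 ~ t(6).
Step 5: Two-sided p-value from the t-distribution with 6 df = 0.000033.
Step 6: alpha = 0.05. reject H0.

rho = 0.9762, p = 0.000033, reject H0 at alpha = 0.05.


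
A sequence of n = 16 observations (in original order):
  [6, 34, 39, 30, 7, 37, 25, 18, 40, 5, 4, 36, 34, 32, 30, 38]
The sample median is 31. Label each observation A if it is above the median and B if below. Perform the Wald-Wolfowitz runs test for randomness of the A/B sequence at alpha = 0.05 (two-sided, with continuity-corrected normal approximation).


Step 1: Compute median = 31; label A = above, B = below.
Labels in order: BAABBABBABBAAABA  (n_A = 8, n_B = 8)
Step 2: Count runs R = 10.
Step 3: Under H0 (random ordering), E[R] = 2*n_A*n_B/(n_A+n_B) + 1 = 2*8*8/16 + 1 = 9.0000.
        Var[R] = 2*n_A*n_B*(2*n_A*n_B - n_A - n_B) / ((n_A+n_B)^2 * (n_A+n_B-1)) = 14336/3840 = 3.7333.
        SD[R] = 1.9322.
Step 4: Continuity-corrected z = (R - 0.5 - E[R]) / SD[R] = (10 - 0.5 - 9.0000) / 1.9322 = 0.2588.
Step 5: Two-sided p-value via normal approximation = 2*(1 - Phi(|z|)) = 0.795809.
Step 6: alpha = 0.05. fail to reject H0.

R = 10, z = 0.2588, p = 0.795809, fail to reject H0.


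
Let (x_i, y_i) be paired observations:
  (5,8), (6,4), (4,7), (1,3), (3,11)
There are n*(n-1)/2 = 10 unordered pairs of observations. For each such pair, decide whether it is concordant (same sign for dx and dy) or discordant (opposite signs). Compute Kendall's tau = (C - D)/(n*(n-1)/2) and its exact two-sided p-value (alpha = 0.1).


Step 1: Enumerate the 10 unordered pairs (i,j) with i<j and classify each by sign(x_j-x_i) * sign(y_j-y_i).
  (1,2):dx=+1,dy=-4->D; (1,3):dx=-1,dy=-1->C; (1,4):dx=-4,dy=-5->C; (1,5):dx=-2,dy=+3->D
  (2,3):dx=-2,dy=+3->D; (2,4):dx=-5,dy=-1->C; (2,5):dx=-3,dy=+7->D; (3,4):dx=-3,dy=-4->C
  (3,5):dx=-1,dy=+4->D; (4,5):dx=+2,dy=+8->C
Step 2: C = 5, D = 5, total pairs = 10.
Step 3: tau = (C - D)/(n(n-1)/2) = (5 - 5)/10 = 0.000000.
Step 4: Exact two-sided p-value (enumerate n! = 120 permutations of y under H0): p = 1.000000.
Step 5: alpha = 0.1. fail to reject H0.

tau_b = 0.0000 (C=5, D=5), p = 1.000000, fail to reject H0.


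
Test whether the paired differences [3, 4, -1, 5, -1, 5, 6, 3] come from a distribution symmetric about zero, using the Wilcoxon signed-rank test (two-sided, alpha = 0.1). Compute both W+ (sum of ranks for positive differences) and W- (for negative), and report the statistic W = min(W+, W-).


Step 1: Drop any zero differences (none here) and take |d_i|.
|d| = [3, 4, 1, 5, 1, 5, 6, 3]
Step 2: Midrank |d_i| (ties get averaged ranks).
ranks: |3|->3.5, |4|->5, |1|->1.5, |5|->6.5, |1|->1.5, |5|->6.5, |6|->8, |3|->3.5
Step 3: Attach original signs; sum ranks with positive sign and with negative sign.
W+ = 3.5 + 5 + 6.5 + 6.5 + 8 + 3.5 = 33
W- = 1.5 + 1.5 = 3
(Check: W+ + W- = 36 should equal n(n+1)/2 = 36.)
Step 4: Test statistic W = min(W+, W-) = 3.
Step 5: Ties in |d|, so use the tie-corrected normal approximation.
        E[W] = n(n+1)/4 = 8*9/4 = 18.
        Tie groups: |d|=1 (t=2), |d|=3 (t=2), |d|=5 (t=2); sum(t^3 - t) = 18.
        Var[W] = n(n+1)(2n+1)/24 - sum(t^3-t)/48 = 1224/24 - 18/48 = 50.625.
        z = (W - E[W]) / sqrt(Var[W]) = (3 - 18) / 7.1151 = -2.1082.
        Two-sided p = 2*Phi(z) = 0.035015.
Step 6: alpha = 0.1. reject H0.

W+ = 33, W- = 3, W = min = 3, p = 0.035015, reject H0.


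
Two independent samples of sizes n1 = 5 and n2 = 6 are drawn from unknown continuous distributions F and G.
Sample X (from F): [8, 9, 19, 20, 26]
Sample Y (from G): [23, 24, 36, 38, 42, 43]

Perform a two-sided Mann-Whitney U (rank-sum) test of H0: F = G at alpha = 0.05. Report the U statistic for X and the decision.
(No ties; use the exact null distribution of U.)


Step 1: Combine and sort all 11 observations; assign midranks.
sorted (value, group): (8,X), (9,X), (19,X), (20,X), (23,Y), (24,Y), (26,X), (36,Y), (38,Y), (42,Y), (43,Y)
ranks: 8->1, 9->2, 19->3, 20->4, 23->5, 24->6, 26->7, 36->8, 38->9, 42->10, 43->11
Step 2: Rank sum for X: R1 = 1 + 2 + 3 + 4 + 7 = 17.
Step 3: U_X = R1 - n1(n1+1)/2 = 17 - 5*6/2 = 17 - 15 = 2.
       U_Y = n1*n2 - U_X = 30 - 2 = 28.
Step 4: No ties, so the exact null distribution of U (based on enumerating the C(11,5) = 462 equally likely rank assignments) gives the two-sided p-value.
Step 5: p-value = 0.017316; compare to alpha = 0.05. reject H0.

U_X = 2, p = 0.017316, reject H0 at alpha = 0.05.


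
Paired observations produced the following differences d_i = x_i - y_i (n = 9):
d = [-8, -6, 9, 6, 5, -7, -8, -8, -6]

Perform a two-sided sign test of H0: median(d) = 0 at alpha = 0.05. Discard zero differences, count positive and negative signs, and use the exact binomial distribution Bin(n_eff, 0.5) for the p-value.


Step 1: Discard zero differences. Original n = 9; n_eff = number of nonzero differences = 9.
Nonzero differences (with sign): -8, -6, +9, +6, +5, -7, -8, -8, -6
Step 2: Count signs: positive = 3, negative = 6.
Step 3: Under H0: P(positive) = 0.5, so the number of positives S ~ Bin(9, 0.5).
Step 4: Two-sided exact p-value = sum of Bin(9,0.5) probabilities at or below the observed probability = 0.507812.
Step 5: alpha = 0.05. fail to reject H0.

n_eff = 9, pos = 3, neg = 6, p = 0.507812, fail to reject H0.


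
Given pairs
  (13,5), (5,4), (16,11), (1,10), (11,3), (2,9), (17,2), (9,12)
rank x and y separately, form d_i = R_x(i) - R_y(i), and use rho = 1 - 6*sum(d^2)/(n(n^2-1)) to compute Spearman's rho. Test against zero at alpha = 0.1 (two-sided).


Step 1: Rank x and y separately (midranks; no ties here).
rank(x): 13->6, 5->3, 16->7, 1->1, 11->5, 2->2, 17->8, 9->4
rank(y): 5->4, 4->3, 11->7, 10->6, 3->2, 9->5, 2->1, 12->8
Step 2: d_i = R_x(i) - R_y(i); compute d_i^2.
  (6-4)^2=4, (3-3)^2=0, (7-7)^2=0, (1-6)^2=25, (5-2)^2=9, (2-5)^2=9, (8-1)^2=49, (4-8)^2=16
sum(d^2) = 112.
Step 3: rho = 1 - 6*112 / (8*(8^2 - 1)) = 1 - 672/504 = -0.333333.
Step 4: Under H0, t = rho * sqrt((n-2)/(1-rho^2)) = -0.8660 ~ t(6).
Step 5: Two-sided p-value from the t-distribution with 6 df = 0.419753.
Step 6: alpha = 0.1. fail to reject H0.

rho = -0.3333, p = 0.419753, fail to reject H0 at alpha = 0.1.


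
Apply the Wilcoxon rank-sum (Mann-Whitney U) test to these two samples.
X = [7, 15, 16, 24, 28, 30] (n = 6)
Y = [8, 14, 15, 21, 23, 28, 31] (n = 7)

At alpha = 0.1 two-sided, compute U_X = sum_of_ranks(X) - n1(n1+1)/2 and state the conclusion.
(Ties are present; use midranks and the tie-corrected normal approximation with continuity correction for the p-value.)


Step 1: Combine and sort all 13 observations; assign midranks.
sorted (value, group): (7,X), (8,Y), (14,Y), (15,X), (15,Y), (16,X), (21,Y), (23,Y), (24,X), (28,X), (28,Y), (30,X), (31,Y)
ranks: 7->1, 8->2, 14->3, 15->4.5, 15->4.5, 16->6, 21->7, 23->8, 24->9, 28->10.5, 28->10.5, 30->12, 31->13
Step 2: Rank sum for X: R1 = 1 + 4.5 + 6 + 9 + 10.5 + 12 = 43.
Step 3: U_X = R1 - n1(n1+1)/2 = 43 - 6*7/2 = 43 - 21 = 22.
       U_Y = n1*n2 - U_X = 42 - 22 = 20.
Step 4: Ties are present, so use the tie-corrected normal approximation (with continuity correction) for the p-value.
Step 5: p-value = 0.942900; compare to alpha = 0.1. fail to reject H0.

U_X = 22, p = 0.942900, fail to reject H0 at alpha = 0.1.


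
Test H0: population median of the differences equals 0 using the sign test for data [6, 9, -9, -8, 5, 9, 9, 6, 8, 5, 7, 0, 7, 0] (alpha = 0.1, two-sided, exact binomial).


Step 1: Discard zero differences. Original n = 14; n_eff = number of nonzero differences = 12.
Nonzero differences (with sign): +6, +9, -9, -8, +5, +9, +9, +6, +8, +5, +7, +7
Step 2: Count signs: positive = 10, negative = 2.
Step 3: Under H0: P(positive) = 0.5, so the number of positives S ~ Bin(12, 0.5).
Step 4: Two-sided exact p-value = sum of Bin(12,0.5) probabilities at or below the observed probability = 0.038574.
Step 5: alpha = 0.1. reject H0.

n_eff = 12, pos = 10, neg = 2, p = 0.038574, reject H0.


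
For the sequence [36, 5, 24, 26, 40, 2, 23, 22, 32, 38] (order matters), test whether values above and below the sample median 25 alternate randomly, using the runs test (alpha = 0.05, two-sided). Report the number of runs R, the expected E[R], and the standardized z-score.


Step 1: Compute median = 25; label A = above, B = below.
Labels in order: ABBAABBBAA  (n_A = 5, n_B = 5)
Step 2: Count runs R = 5.
Step 3: Under H0 (random ordering), E[R] = 2*n_A*n_B/(n_A+n_B) + 1 = 2*5*5/10 + 1 = 6.0000.
        Var[R] = 2*n_A*n_B*(2*n_A*n_B - n_A - n_B) / ((n_A+n_B)^2 * (n_A+n_B-1)) = 2000/900 = 2.2222.
        SD[R] = 1.4907.
Step 4: Continuity-corrected z = (R + 0.5 - E[R]) / SD[R] = (5 + 0.5 - 6.0000) / 1.4907 = -0.3354.
Step 5: Two-sided p-value via normal approximation = 2*(1 - Phi(|z|)) = 0.737316.
Step 6: alpha = 0.05. fail to reject H0.

R = 5, z = -0.3354, p = 0.737316, fail to reject H0.


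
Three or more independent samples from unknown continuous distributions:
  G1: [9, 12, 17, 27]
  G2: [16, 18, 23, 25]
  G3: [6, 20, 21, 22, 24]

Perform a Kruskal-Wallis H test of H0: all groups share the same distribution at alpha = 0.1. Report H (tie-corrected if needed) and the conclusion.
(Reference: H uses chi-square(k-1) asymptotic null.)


Step 1: Combine all N = 13 observations and assign midranks.
sorted (value, group, rank): (6,G3,1), (9,G1,2), (12,G1,3), (16,G2,4), (17,G1,5), (18,G2,6), (20,G3,7), (21,G3,8), (22,G3,9), (23,G2,10), (24,G3,11), (25,G2,12), (27,G1,13)
Step 2: Sum ranks within each group.
R_1 = 23 (n_1 = 4)
R_2 = 32 (n_2 = 4)
R_3 = 36 (n_3 = 5)
Step 3: H = 12/(N(N+1)) * sum(R_i^2/n_i) - 3(N+1)
     = 12/(13*14) * (23^2/4 + 32^2/4 + 36^2/5) - 3*14
     = 0.065934 * 647.45 - 42
     = 0.689011.
Step 4: No ties, so H is used without correction.
Step 5: Under H0, H ~ chi^2(2); p-value = 0.708571.
Step 6: alpha = 0.1. fail to reject H0.

H = 0.6890, df = 2, p = 0.708571, fail to reject H0.


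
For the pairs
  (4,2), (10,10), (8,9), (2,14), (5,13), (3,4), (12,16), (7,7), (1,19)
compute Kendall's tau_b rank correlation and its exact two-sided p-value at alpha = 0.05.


Step 1: Enumerate the 36 unordered pairs (i,j) with i<j and classify each by sign(x_j-x_i) * sign(y_j-y_i).
  (1,2):dx=+6,dy=+8->C; (1,3):dx=+4,dy=+7->C; (1,4):dx=-2,dy=+12->D; (1,5):dx=+1,dy=+11->C
  (1,6):dx=-1,dy=+2->D; (1,7):dx=+8,dy=+14->C; (1,8):dx=+3,dy=+5->C; (1,9):dx=-3,dy=+17->D
  (2,3):dx=-2,dy=-1->C; (2,4):dx=-8,dy=+4->D; (2,5):dx=-5,dy=+3->D; (2,6):dx=-7,dy=-6->C
  (2,7):dx=+2,dy=+6->C; (2,8):dx=-3,dy=-3->C; (2,9):dx=-9,dy=+9->D; (3,4):dx=-6,dy=+5->D
  (3,5):dx=-3,dy=+4->D; (3,6):dx=-5,dy=-5->C; (3,7):dx=+4,dy=+7->C; (3,8):dx=-1,dy=-2->C
  (3,9):dx=-7,dy=+10->D; (4,5):dx=+3,dy=-1->D; (4,6):dx=+1,dy=-10->D; (4,7):dx=+10,dy=+2->C
  (4,8):dx=+5,dy=-7->D; (4,9):dx=-1,dy=+5->D; (5,6):dx=-2,dy=-9->C; (5,7):dx=+7,dy=+3->C
  (5,8):dx=+2,dy=-6->D; (5,9):dx=-4,dy=+6->D; (6,7):dx=+9,dy=+12->C; (6,8):dx=+4,dy=+3->C
  (6,9):dx=-2,dy=+15->D; (7,8):dx=-5,dy=-9->C; (7,9):dx=-11,dy=+3->D; (8,9):dx=-6,dy=+12->D
Step 2: C = 18, D = 18, total pairs = 36.
Step 3: tau = (C - D)/(n(n-1)/2) = (18 - 18)/36 = 0.000000.
Step 4: Exact two-sided p-value (enumerate n! = 362880 permutations of y under H0): p = 1.000000.
Step 5: alpha = 0.05. fail to reject H0.

tau_b = 0.0000 (C=18, D=18), p = 1.000000, fail to reject H0.


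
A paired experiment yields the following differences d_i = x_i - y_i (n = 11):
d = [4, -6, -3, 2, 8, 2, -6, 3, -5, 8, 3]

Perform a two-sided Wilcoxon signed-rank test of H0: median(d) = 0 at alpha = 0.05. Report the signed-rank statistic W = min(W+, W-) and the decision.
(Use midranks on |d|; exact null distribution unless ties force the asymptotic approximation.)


Step 1: Drop any zero differences (none here) and take |d_i|.
|d| = [4, 6, 3, 2, 8, 2, 6, 3, 5, 8, 3]
Step 2: Midrank |d_i| (ties get averaged ranks).
ranks: |4|->6, |6|->8.5, |3|->4, |2|->1.5, |8|->10.5, |2|->1.5, |6|->8.5, |3|->4, |5|->7, |8|->10.5, |3|->4
Step 3: Attach original signs; sum ranks with positive sign and with negative sign.
W+ = 6 + 1.5 + 10.5 + 1.5 + 4 + 10.5 + 4 = 38
W- = 8.5 + 4 + 8.5 + 7 = 28
(Check: W+ + W- = 66 should equal n(n+1)/2 = 66.)
Step 4: Test statistic W = min(W+, W-) = 28.
Step 5: Ties in |d|, so use the tie-corrected normal approximation.
        E[W] = n(n+1)/4 = 11*12/4 = 33.
        Tie groups: |d|=2 (t=2), |d|=3 (t=3), |d|=6 (t=2), |d|=8 (t=2); sum(t^3 - t) = 42.
        Var[W] = n(n+1)(2n+1)/24 - sum(t^3-t)/48 = 3036/24 - 42/48 = 125.625.
        z = (W - E[W]) / sqrt(Var[W]) = (28 - 33) / 11.2083 = -0.4461.
        Two-sided p = 2*Phi(z) = 0.655525.
Step 6: alpha = 0.05. fail to reject H0.

W+ = 38, W- = 28, W = min = 28, p = 0.655525, fail to reject H0.


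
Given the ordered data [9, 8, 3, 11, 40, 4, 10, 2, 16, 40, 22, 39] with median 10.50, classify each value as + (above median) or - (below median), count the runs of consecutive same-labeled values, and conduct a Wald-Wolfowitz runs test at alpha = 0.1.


Step 1: Compute median = 10.50; label A = above, B = below.
Labels in order: BBBAABBBAAAA  (n_A = 6, n_B = 6)
Step 2: Count runs R = 4.
Step 3: Under H0 (random ordering), E[R] = 2*n_A*n_B/(n_A+n_B) + 1 = 2*6*6/12 + 1 = 7.0000.
        Var[R] = 2*n_A*n_B*(2*n_A*n_B - n_A - n_B) / ((n_A+n_B)^2 * (n_A+n_B-1)) = 4320/1584 = 2.7273.
        SD[R] = 1.6514.
Step 4: Continuity-corrected z = (R + 0.5 - E[R]) / SD[R] = (4 + 0.5 - 7.0000) / 1.6514 = -1.5138.
Step 5: Two-sided p-value via normal approximation = 2*(1 - Phi(|z|)) = 0.130070.
Step 6: alpha = 0.1. fail to reject H0.

R = 4, z = -1.5138, p = 0.130070, fail to reject H0.


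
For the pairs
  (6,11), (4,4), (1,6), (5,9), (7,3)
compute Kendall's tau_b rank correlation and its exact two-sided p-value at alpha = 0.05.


Step 1: Enumerate the 10 unordered pairs (i,j) with i<j and classify each by sign(x_j-x_i) * sign(y_j-y_i).
  (1,2):dx=-2,dy=-7->C; (1,3):dx=-5,dy=-5->C; (1,4):dx=-1,dy=-2->C; (1,5):dx=+1,dy=-8->D
  (2,3):dx=-3,dy=+2->D; (2,4):dx=+1,dy=+5->C; (2,5):dx=+3,dy=-1->D; (3,4):dx=+4,dy=+3->C
  (3,5):dx=+6,dy=-3->D; (4,5):dx=+2,dy=-6->D
Step 2: C = 5, D = 5, total pairs = 10.
Step 3: tau = (C - D)/(n(n-1)/2) = (5 - 5)/10 = 0.000000.
Step 4: Exact two-sided p-value (enumerate n! = 120 permutations of y under H0): p = 1.000000.
Step 5: alpha = 0.05. fail to reject H0.

tau_b = 0.0000 (C=5, D=5), p = 1.000000, fail to reject H0.


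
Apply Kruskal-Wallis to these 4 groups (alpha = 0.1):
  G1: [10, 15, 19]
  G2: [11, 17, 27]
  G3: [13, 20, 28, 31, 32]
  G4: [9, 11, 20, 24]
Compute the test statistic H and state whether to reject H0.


Step 1: Combine all N = 15 observations and assign midranks.
sorted (value, group, rank): (9,G4,1), (10,G1,2), (11,G2,3.5), (11,G4,3.5), (13,G3,5), (15,G1,6), (17,G2,7), (19,G1,8), (20,G3,9.5), (20,G4,9.5), (24,G4,11), (27,G2,12), (28,G3,13), (31,G3,14), (32,G3,15)
Step 2: Sum ranks within each group.
R_1 = 16 (n_1 = 3)
R_2 = 22.5 (n_2 = 3)
R_3 = 56.5 (n_3 = 5)
R_4 = 25 (n_4 = 4)
Step 3: H = 12/(N(N+1)) * sum(R_i^2/n_i) - 3(N+1)
     = 12/(15*16) * (16^2/3 + 22.5^2/3 + 56.5^2/5 + 25^2/4) - 3*16
     = 0.050000 * 1048.78 - 48
     = 4.439167.
Step 4: Ties present; correction factor C = 1 - 12/(15^3 - 15) = 0.996429. Corrected H = 4.439167 / 0.996429 = 4.455078.
Step 5: Under H0, H ~ chi^2(3); p-value = 0.216332.
Step 6: alpha = 0.1. fail to reject H0.

H = 4.4551, df = 3, p = 0.216332, fail to reject H0.


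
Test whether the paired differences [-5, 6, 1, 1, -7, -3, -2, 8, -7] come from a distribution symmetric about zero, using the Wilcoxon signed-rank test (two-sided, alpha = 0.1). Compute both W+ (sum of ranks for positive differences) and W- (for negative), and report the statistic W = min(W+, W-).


Step 1: Drop any zero differences (none here) and take |d_i|.
|d| = [5, 6, 1, 1, 7, 3, 2, 8, 7]
Step 2: Midrank |d_i| (ties get averaged ranks).
ranks: |5|->5, |6|->6, |1|->1.5, |1|->1.5, |7|->7.5, |3|->4, |2|->3, |8|->9, |7|->7.5
Step 3: Attach original signs; sum ranks with positive sign and with negative sign.
W+ = 6 + 1.5 + 1.5 + 9 = 18
W- = 5 + 7.5 + 4 + 3 + 7.5 = 27
(Check: W+ + W- = 45 should equal n(n+1)/2 = 45.)
Step 4: Test statistic W = min(W+, W-) = 18.
Step 5: Ties in |d|, so use the tie-corrected normal approximation.
        E[W] = n(n+1)/4 = 9*10/4 = 22.5.
        Tie groups: |d|=1 (t=2), |d|=7 (t=2); sum(t^3 - t) = 12.
        Var[W] = n(n+1)(2n+1)/24 - sum(t^3-t)/48 = 1710/24 - 12/48 = 71.
        z = (W - E[W]) / sqrt(Var[W]) = (18 - 22.5) / 8.4261 = -0.5341.
        Two-sided p = 2*Phi(z) = 0.593306.
Step 6: alpha = 0.1. fail to reject H0.

W+ = 18, W- = 27, W = min = 18, p = 0.593306, fail to reject H0.


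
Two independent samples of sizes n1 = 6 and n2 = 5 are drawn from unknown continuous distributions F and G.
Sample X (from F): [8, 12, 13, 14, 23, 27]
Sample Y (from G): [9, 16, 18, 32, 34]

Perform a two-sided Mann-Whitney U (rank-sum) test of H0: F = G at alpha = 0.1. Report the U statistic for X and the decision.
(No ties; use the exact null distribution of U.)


Step 1: Combine and sort all 11 observations; assign midranks.
sorted (value, group): (8,X), (9,Y), (12,X), (13,X), (14,X), (16,Y), (18,Y), (23,X), (27,X), (32,Y), (34,Y)
ranks: 8->1, 9->2, 12->3, 13->4, 14->5, 16->6, 18->7, 23->8, 27->9, 32->10, 34->11
Step 2: Rank sum for X: R1 = 1 + 3 + 4 + 5 + 8 + 9 = 30.
Step 3: U_X = R1 - n1(n1+1)/2 = 30 - 6*7/2 = 30 - 21 = 9.
       U_Y = n1*n2 - U_X = 30 - 9 = 21.
Step 4: No ties, so the exact null distribution of U (based on enumerating the C(11,6) = 462 equally likely rank assignments) gives the two-sided p-value.
Step 5: p-value = 0.329004; compare to alpha = 0.1. fail to reject H0.

U_X = 9, p = 0.329004, fail to reject H0 at alpha = 0.1.


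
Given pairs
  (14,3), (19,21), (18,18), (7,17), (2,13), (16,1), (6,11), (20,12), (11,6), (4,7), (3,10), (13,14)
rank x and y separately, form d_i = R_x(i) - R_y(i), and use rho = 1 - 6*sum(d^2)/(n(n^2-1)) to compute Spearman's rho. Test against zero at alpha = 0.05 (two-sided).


Step 1: Rank x and y separately (midranks; no ties here).
rank(x): 14->8, 19->11, 18->10, 7->5, 2->1, 16->9, 6->4, 20->12, 11->6, 4->3, 3->2, 13->7
rank(y): 3->2, 21->12, 18->11, 17->10, 13->8, 1->1, 11->6, 12->7, 6->3, 7->4, 10->5, 14->9
Step 2: d_i = R_x(i) - R_y(i); compute d_i^2.
  (8-2)^2=36, (11-12)^2=1, (10-11)^2=1, (5-10)^2=25, (1-8)^2=49, (9-1)^2=64, (4-6)^2=4, (12-7)^2=25, (6-3)^2=9, (3-4)^2=1, (2-5)^2=9, (7-9)^2=4
sum(d^2) = 228.
Step 3: rho = 1 - 6*228 / (12*(12^2 - 1)) = 1 - 1368/1716 = 0.202797.
Step 4: Under H0, t = rho * sqrt((n-2)/(1-rho^2)) = 0.6549 ~ t(10).
Step 5: Two-sided p-value from the t-distribution with 10 df = 0.527302.
Step 6: alpha = 0.05. fail to reject H0.

rho = 0.2028, p = 0.527302, fail to reject H0 at alpha = 0.05.


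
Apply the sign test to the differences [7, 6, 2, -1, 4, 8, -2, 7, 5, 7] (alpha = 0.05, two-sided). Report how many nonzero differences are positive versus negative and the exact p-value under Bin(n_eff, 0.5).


Step 1: Discard zero differences. Original n = 10; n_eff = number of nonzero differences = 10.
Nonzero differences (with sign): +7, +6, +2, -1, +4, +8, -2, +7, +5, +7
Step 2: Count signs: positive = 8, negative = 2.
Step 3: Under H0: P(positive) = 0.5, so the number of positives S ~ Bin(10, 0.5).
Step 4: Two-sided exact p-value = sum of Bin(10,0.5) probabilities at or below the observed probability = 0.109375.
Step 5: alpha = 0.05. fail to reject H0.

n_eff = 10, pos = 8, neg = 2, p = 0.109375, fail to reject H0.


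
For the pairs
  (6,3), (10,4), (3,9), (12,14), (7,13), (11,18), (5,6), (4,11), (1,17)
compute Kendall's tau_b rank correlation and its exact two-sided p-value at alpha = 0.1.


Step 1: Enumerate the 36 unordered pairs (i,j) with i<j and classify each by sign(x_j-x_i) * sign(y_j-y_i).
  (1,2):dx=+4,dy=+1->C; (1,3):dx=-3,dy=+6->D; (1,4):dx=+6,dy=+11->C; (1,5):dx=+1,dy=+10->C
  (1,6):dx=+5,dy=+15->C; (1,7):dx=-1,dy=+3->D; (1,8):dx=-2,dy=+8->D; (1,9):dx=-5,dy=+14->D
  (2,3):dx=-7,dy=+5->D; (2,4):dx=+2,dy=+10->C; (2,5):dx=-3,dy=+9->D; (2,6):dx=+1,dy=+14->C
  (2,7):dx=-5,dy=+2->D; (2,8):dx=-6,dy=+7->D; (2,9):dx=-9,dy=+13->D; (3,4):dx=+9,dy=+5->C
  (3,5):dx=+4,dy=+4->C; (3,6):dx=+8,dy=+9->C; (3,7):dx=+2,dy=-3->D; (3,8):dx=+1,dy=+2->C
  (3,9):dx=-2,dy=+8->D; (4,5):dx=-5,dy=-1->C; (4,6):dx=-1,dy=+4->D; (4,7):dx=-7,dy=-8->C
  (4,8):dx=-8,dy=-3->C; (4,9):dx=-11,dy=+3->D; (5,6):dx=+4,dy=+5->C; (5,7):dx=-2,dy=-7->C
  (5,8):dx=-3,dy=-2->C; (5,9):dx=-6,dy=+4->D; (6,7):dx=-6,dy=-12->C; (6,8):dx=-7,dy=-7->C
  (6,9):dx=-10,dy=-1->C; (7,8):dx=-1,dy=+5->D; (7,9):dx=-4,dy=+11->D; (8,9):dx=-3,dy=+6->D
Step 2: C = 19, D = 17, total pairs = 36.
Step 3: tau = (C - D)/(n(n-1)/2) = (19 - 17)/36 = 0.055556.
Step 4: Exact two-sided p-value (enumerate n! = 362880 permutations of y under H0): p = 0.919455.
Step 5: alpha = 0.1. fail to reject H0.

tau_b = 0.0556 (C=19, D=17), p = 0.919455, fail to reject H0.


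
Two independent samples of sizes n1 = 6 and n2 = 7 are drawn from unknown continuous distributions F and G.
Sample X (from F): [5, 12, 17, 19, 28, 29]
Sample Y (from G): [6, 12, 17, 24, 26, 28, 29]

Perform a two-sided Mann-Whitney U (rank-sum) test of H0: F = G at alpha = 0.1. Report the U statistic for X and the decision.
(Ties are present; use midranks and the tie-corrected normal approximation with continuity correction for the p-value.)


Step 1: Combine and sort all 13 observations; assign midranks.
sorted (value, group): (5,X), (6,Y), (12,X), (12,Y), (17,X), (17,Y), (19,X), (24,Y), (26,Y), (28,X), (28,Y), (29,X), (29,Y)
ranks: 5->1, 6->2, 12->3.5, 12->3.5, 17->5.5, 17->5.5, 19->7, 24->8, 26->9, 28->10.5, 28->10.5, 29->12.5, 29->12.5
Step 2: Rank sum for X: R1 = 1 + 3.5 + 5.5 + 7 + 10.5 + 12.5 = 40.
Step 3: U_X = R1 - n1(n1+1)/2 = 40 - 6*7/2 = 40 - 21 = 19.
       U_Y = n1*n2 - U_X = 42 - 19 = 23.
Step 4: Ties are present, so use the tie-corrected normal approximation (with continuity correction) for the p-value.
Step 5: p-value = 0.829399; compare to alpha = 0.1. fail to reject H0.

U_X = 19, p = 0.829399, fail to reject H0 at alpha = 0.1.


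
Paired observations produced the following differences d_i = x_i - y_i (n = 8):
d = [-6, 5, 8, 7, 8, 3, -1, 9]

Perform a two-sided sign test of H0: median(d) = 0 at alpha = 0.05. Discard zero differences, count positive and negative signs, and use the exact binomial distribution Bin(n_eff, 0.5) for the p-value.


Step 1: Discard zero differences. Original n = 8; n_eff = number of nonzero differences = 8.
Nonzero differences (with sign): -6, +5, +8, +7, +8, +3, -1, +9
Step 2: Count signs: positive = 6, negative = 2.
Step 3: Under H0: P(positive) = 0.5, so the number of positives S ~ Bin(8, 0.5).
Step 4: Two-sided exact p-value = sum of Bin(8,0.5) probabilities at or below the observed probability = 0.289062.
Step 5: alpha = 0.05. fail to reject H0.

n_eff = 8, pos = 6, neg = 2, p = 0.289062, fail to reject H0.


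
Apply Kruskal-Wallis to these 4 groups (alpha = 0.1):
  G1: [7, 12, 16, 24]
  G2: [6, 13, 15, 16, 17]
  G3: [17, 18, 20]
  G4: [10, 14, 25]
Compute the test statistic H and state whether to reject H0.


Step 1: Combine all N = 15 observations and assign midranks.
sorted (value, group, rank): (6,G2,1), (7,G1,2), (10,G4,3), (12,G1,4), (13,G2,5), (14,G4,6), (15,G2,7), (16,G1,8.5), (16,G2,8.5), (17,G2,10.5), (17,G3,10.5), (18,G3,12), (20,G3,13), (24,G1,14), (25,G4,15)
Step 2: Sum ranks within each group.
R_1 = 28.5 (n_1 = 4)
R_2 = 32 (n_2 = 5)
R_3 = 35.5 (n_3 = 3)
R_4 = 24 (n_4 = 3)
Step 3: H = 12/(N(N+1)) * sum(R_i^2/n_i) - 3(N+1)
     = 12/(15*16) * (28.5^2/4 + 32^2/5 + 35.5^2/3 + 24^2/3) - 3*16
     = 0.050000 * 1019.95 - 48
     = 2.997292.
Step 4: Ties present; correction factor C = 1 - 12/(15^3 - 15) = 0.996429. Corrected H = 2.997292 / 0.996429 = 3.008035.
Step 5: Under H0, H ~ chi^2(3); p-value = 0.390388.
Step 6: alpha = 0.1. fail to reject H0.

H = 3.0080, df = 3, p = 0.390388, fail to reject H0.


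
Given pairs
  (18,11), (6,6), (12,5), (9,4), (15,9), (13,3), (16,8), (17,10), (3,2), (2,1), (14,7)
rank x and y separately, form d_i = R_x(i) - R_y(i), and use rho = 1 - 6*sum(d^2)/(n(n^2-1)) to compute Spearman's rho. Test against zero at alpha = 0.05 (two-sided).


Step 1: Rank x and y separately (midranks; no ties here).
rank(x): 18->11, 6->3, 12->5, 9->4, 15->8, 13->6, 16->9, 17->10, 3->2, 2->1, 14->7
rank(y): 11->11, 6->6, 5->5, 4->4, 9->9, 3->3, 8->8, 10->10, 2->2, 1->1, 7->7
Step 2: d_i = R_x(i) - R_y(i); compute d_i^2.
  (11-11)^2=0, (3-6)^2=9, (5-5)^2=0, (4-4)^2=0, (8-9)^2=1, (6-3)^2=9, (9-8)^2=1, (10-10)^2=0, (2-2)^2=0, (1-1)^2=0, (7-7)^2=0
sum(d^2) = 20.
Step 3: rho = 1 - 6*20 / (11*(11^2 - 1)) = 1 - 120/1320 = 0.909091.
Step 4: Under H0, t = rho * sqrt((n-2)/(1-rho^2)) = 6.5465 ~ t(9).
Step 5: Two-sided p-value from the t-distribution with 9 df = 0.000106.
Step 6: alpha = 0.05. reject H0.

rho = 0.9091, p = 0.000106, reject H0 at alpha = 0.05.


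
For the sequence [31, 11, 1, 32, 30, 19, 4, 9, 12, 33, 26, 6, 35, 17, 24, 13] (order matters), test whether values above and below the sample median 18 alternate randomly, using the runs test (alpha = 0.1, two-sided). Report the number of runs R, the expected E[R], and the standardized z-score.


Step 1: Compute median = 18; label A = above, B = below.
Labels in order: ABBAAABBBAABABAB  (n_A = 8, n_B = 8)
Step 2: Count runs R = 10.
Step 3: Under H0 (random ordering), E[R] = 2*n_A*n_B/(n_A+n_B) + 1 = 2*8*8/16 + 1 = 9.0000.
        Var[R] = 2*n_A*n_B*(2*n_A*n_B - n_A - n_B) / ((n_A+n_B)^2 * (n_A+n_B-1)) = 14336/3840 = 3.7333.
        SD[R] = 1.9322.
Step 4: Continuity-corrected z = (R - 0.5 - E[R]) / SD[R] = (10 - 0.5 - 9.0000) / 1.9322 = 0.2588.
Step 5: Two-sided p-value via normal approximation = 2*(1 - Phi(|z|)) = 0.795809.
Step 6: alpha = 0.1. fail to reject H0.

R = 10, z = 0.2588, p = 0.795809, fail to reject H0.


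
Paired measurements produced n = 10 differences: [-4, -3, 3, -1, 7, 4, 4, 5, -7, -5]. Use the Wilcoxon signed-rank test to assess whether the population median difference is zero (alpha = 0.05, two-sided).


Step 1: Drop any zero differences (none here) and take |d_i|.
|d| = [4, 3, 3, 1, 7, 4, 4, 5, 7, 5]
Step 2: Midrank |d_i| (ties get averaged ranks).
ranks: |4|->5, |3|->2.5, |3|->2.5, |1|->1, |7|->9.5, |4|->5, |4|->5, |5|->7.5, |7|->9.5, |5|->7.5
Step 3: Attach original signs; sum ranks with positive sign and with negative sign.
W+ = 2.5 + 9.5 + 5 + 5 + 7.5 = 29.5
W- = 5 + 2.5 + 1 + 9.5 + 7.5 = 25.5
(Check: W+ + W- = 55 should equal n(n+1)/2 = 55.)
Step 4: Test statistic W = min(W+, W-) = 25.5.
Step 5: Ties in |d|, so use the tie-corrected normal approximation.
        E[W] = n(n+1)/4 = 10*11/4 = 27.5.
        Tie groups: |d|=3 (t=2), |d|=4 (t=3), |d|=5 (t=2), |d|=7 (t=2); sum(t^3 - t) = 42.
        Var[W] = n(n+1)(2n+1)/24 - sum(t^3-t)/48 = 2310/24 - 42/48 = 95.375.
        z = (W - E[W]) / sqrt(Var[W]) = (25.5 - 27.5) / 9.7660 = -0.2048.
        Two-sided p = 2*Phi(z) = 0.837735.
Step 6: alpha = 0.05. fail to reject H0.

W+ = 29.5, W- = 25.5, W = min = 25.5, p = 0.837735, fail to reject H0.


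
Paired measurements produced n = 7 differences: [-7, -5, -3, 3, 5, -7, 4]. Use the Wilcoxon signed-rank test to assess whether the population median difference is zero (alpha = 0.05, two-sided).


Step 1: Drop any zero differences (none here) and take |d_i|.
|d| = [7, 5, 3, 3, 5, 7, 4]
Step 2: Midrank |d_i| (ties get averaged ranks).
ranks: |7|->6.5, |5|->4.5, |3|->1.5, |3|->1.5, |5|->4.5, |7|->6.5, |4|->3
Step 3: Attach original signs; sum ranks with positive sign and with negative sign.
W+ = 1.5 + 4.5 + 3 = 9
W- = 6.5 + 4.5 + 1.5 + 6.5 = 19
(Check: W+ + W- = 28 should equal n(n+1)/2 = 28.)
Step 4: Test statistic W = min(W+, W-) = 9.
Step 5: Ties in |d|, so use the tie-corrected normal approximation.
        E[W] = n(n+1)/4 = 7*8/4 = 14.
        Tie groups: |d|=3 (t=2), |d|=5 (t=2), |d|=7 (t=2); sum(t^3 - t) = 18.
        Var[W] = n(n+1)(2n+1)/24 - sum(t^3-t)/48 = 840/24 - 18/48 = 34.625.
        z = (W - E[W]) / sqrt(Var[W]) = (9 - 14) / 5.8843 = -0.8497.
        Two-sided p = 2*Phi(z) = 0.395482.
Step 6: alpha = 0.05. fail to reject H0.

W+ = 9, W- = 19, W = min = 9, p = 0.395482, fail to reject H0.


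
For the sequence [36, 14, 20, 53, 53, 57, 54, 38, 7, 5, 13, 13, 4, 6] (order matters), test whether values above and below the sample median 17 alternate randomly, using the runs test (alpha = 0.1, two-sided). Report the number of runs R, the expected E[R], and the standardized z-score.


Step 1: Compute median = 17; label A = above, B = below.
Labels in order: ABAAAAAABBBBBB  (n_A = 7, n_B = 7)
Step 2: Count runs R = 4.
Step 3: Under H0 (random ordering), E[R] = 2*n_A*n_B/(n_A+n_B) + 1 = 2*7*7/14 + 1 = 8.0000.
        Var[R] = 2*n_A*n_B*(2*n_A*n_B - n_A - n_B) / ((n_A+n_B)^2 * (n_A+n_B-1)) = 8232/2548 = 3.2308.
        SD[R] = 1.7974.
Step 4: Continuity-corrected z = (R + 0.5 - E[R]) / SD[R] = (4 + 0.5 - 8.0000) / 1.7974 = -1.9472.
Step 5: Two-sided p-value via normal approximation = 2*(1 - Phi(|z|)) = 0.051508.
Step 6: alpha = 0.1. reject H0.

R = 4, z = -1.9472, p = 0.051508, reject H0.


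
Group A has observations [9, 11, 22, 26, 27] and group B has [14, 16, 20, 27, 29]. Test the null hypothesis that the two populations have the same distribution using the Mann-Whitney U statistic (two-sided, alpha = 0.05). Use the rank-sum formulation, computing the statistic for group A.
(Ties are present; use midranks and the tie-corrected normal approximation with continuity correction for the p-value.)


Step 1: Combine and sort all 10 observations; assign midranks.
sorted (value, group): (9,X), (11,X), (14,Y), (16,Y), (20,Y), (22,X), (26,X), (27,X), (27,Y), (29,Y)
ranks: 9->1, 11->2, 14->3, 16->4, 20->5, 22->6, 26->7, 27->8.5, 27->8.5, 29->10
Step 2: Rank sum for X: R1 = 1 + 2 + 6 + 7 + 8.5 = 24.5.
Step 3: U_X = R1 - n1(n1+1)/2 = 24.5 - 5*6/2 = 24.5 - 15 = 9.5.
       U_Y = n1*n2 - U_X = 25 - 9.5 = 15.5.
Step 4: Ties are present, so use the tie-corrected normal approximation (with continuity correction) for the p-value.
Step 5: p-value = 0.600402; compare to alpha = 0.05. fail to reject H0.

U_X = 9.5, p = 0.600402, fail to reject H0 at alpha = 0.05.


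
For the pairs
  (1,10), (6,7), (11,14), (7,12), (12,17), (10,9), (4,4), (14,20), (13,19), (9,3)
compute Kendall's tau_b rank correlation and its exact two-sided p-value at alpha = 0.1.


Step 1: Enumerate the 45 unordered pairs (i,j) with i<j and classify each by sign(x_j-x_i) * sign(y_j-y_i).
  (1,2):dx=+5,dy=-3->D; (1,3):dx=+10,dy=+4->C; (1,4):dx=+6,dy=+2->C; (1,5):dx=+11,dy=+7->C
  (1,6):dx=+9,dy=-1->D; (1,7):dx=+3,dy=-6->D; (1,8):dx=+13,dy=+10->C; (1,9):dx=+12,dy=+9->C
  (1,10):dx=+8,dy=-7->D; (2,3):dx=+5,dy=+7->C; (2,4):dx=+1,dy=+5->C; (2,5):dx=+6,dy=+10->C
  (2,6):dx=+4,dy=+2->C; (2,7):dx=-2,dy=-3->C; (2,8):dx=+8,dy=+13->C; (2,9):dx=+7,dy=+12->C
  (2,10):dx=+3,dy=-4->D; (3,4):dx=-4,dy=-2->C; (3,5):dx=+1,dy=+3->C; (3,6):dx=-1,dy=-5->C
  (3,7):dx=-7,dy=-10->C; (3,8):dx=+3,dy=+6->C; (3,9):dx=+2,dy=+5->C; (3,10):dx=-2,dy=-11->C
  (4,5):dx=+5,dy=+5->C; (4,6):dx=+3,dy=-3->D; (4,7):dx=-3,dy=-8->C; (4,8):dx=+7,dy=+8->C
  (4,9):dx=+6,dy=+7->C; (4,10):dx=+2,dy=-9->D; (5,6):dx=-2,dy=-8->C; (5,7):dx=-8,dy=-13->C
  (5,8):dx=+2,dy=+3->C; (5,9):dx=+1,dy=+2->C; (5,10):dx=-3,dy=-14->C; (6,7):dx=-6,dy=-5->C
  (6,8):dx=+4,dy=+11->C; (6,9):dx=+3,dy=+10->C; (6,10):dx=-1,dy=-6->C; (7,8):dx=+10,dy=+16->C
  (7,9):dx=+9,dy=+15->C; (7,10):dx=+5,dy=-1->D; (8,9):dx=-1,dy=-1->C; (8,10):dx=-5,dy=-17->C
  (9,10):dx=-4,dy=-16->C
Step 2: C = 37, D = 8, total pairs = 45.
Step 3: tau = (C - D)/(n(n-1)/2) = (37 - 8)/45 = 0.644444.
Step 4: Exact two-sided p-value (enumerate n! = 3628800 permutations of y under H0): p = 0.009148.
Step 5: alpha = 0.1. reject H0.

tau_b = 0.6444 (C=37, D=8), p = 0.009148, reject H0.


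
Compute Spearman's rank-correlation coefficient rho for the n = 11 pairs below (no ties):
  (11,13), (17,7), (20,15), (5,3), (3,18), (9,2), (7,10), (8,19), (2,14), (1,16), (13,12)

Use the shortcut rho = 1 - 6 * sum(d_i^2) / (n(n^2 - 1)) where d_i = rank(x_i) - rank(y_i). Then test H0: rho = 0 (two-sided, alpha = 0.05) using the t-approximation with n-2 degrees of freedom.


Step 1: Rank x and y separately (midranks; no ties here).
rank(x): 11->8, 17->10, 20->11, 5->4, 3->3, 9->7, 7->5, 8->6, 2->2, 1->1, 13->9
rank(y): 13->6, 7->3, 15->8, 3->2, 18->10, 2->1, 10->4, 19->11, 14->7, 16->9, 12->5
Step 2: d_i = R_x(i) - R_y(i); compute d_i^2.
  (8-6)^2=4, (10-3)^2=49, (11-8)^2=9, (4-2)^2=4, (3-10)^2=49, (7-1)^2=36, (5-4)^2=1, (6-11)^2=25, (2-7)^2=25, (1-9)^2=64, (9-5)^2=16
sum(d^2) = 282.
Step 3: rho = 1 - 6*282 / (11*(11^2 - 1)) = 1 - 1692/1320 = -0.281818.
Step 4: Under H0, t = rho * sqrt((n-2)/(1-rho^2)) = -0.8812 ~ t(9).
Step 5: Two-sided p-value from the t-distribution with 9 df = 0.401145.
Step 6: alpha = 0.05. fail to reject H0.

rho = -0.2818, p = 0.401145, fail to reject H0 at alpha = 0.05.


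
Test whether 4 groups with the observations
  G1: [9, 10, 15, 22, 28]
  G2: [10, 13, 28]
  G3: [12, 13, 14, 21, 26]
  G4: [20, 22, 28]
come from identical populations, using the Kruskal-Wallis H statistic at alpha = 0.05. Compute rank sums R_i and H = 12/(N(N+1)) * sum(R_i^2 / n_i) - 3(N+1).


Step 1: Combine all N = 16 observations and assign midranks.
sorted (value, group, rank): (9,G1,1), (10,G1,2.5), (10,G2,2.5), (12,G3,4), (13,G2,5.5), (13,G3,5.5), (14,G3,7), (15,G1,8), (20,G4,9), (21,G3,10), (22,G1,11.5), (22,G4,11.5), (26,G3,13), (28,G1,15), (28,G2,15), (28,G4,15)
Step 2: Sum ranks within each group.
R_1 = 38 (n_1 = 5)
R_2 = 23 (n_2 = 3)
R_3 = 39.5 (n_3 = 5)
R_4 = 35.5 (n_4 = 3)
Step 3: H = 12/(N(N+1)) * sum(R_i^2/n_i) - 3(N+1)
     = 12/(16*17) * (38^2/5 + 23^2/3 + 39.5^2/5 + 35.5^2/3) - 3*17
     = 0.044118 * 1197.27 - 51
     = 1.820588.
Step 4: Ties present; correction factor C = 1 - 42/(16^3 - 16) = 0.989706. Corrected H = 1.820588 / 0.989706 = 1.839525.
Step 5: Under H0, H ~ chi^2(3); p-value = 0.606372.
Step 6: alpha = 0.05. fail to reject H0.

H = 1.8395, df = 3, p = 0.606372, fail to reject H0.


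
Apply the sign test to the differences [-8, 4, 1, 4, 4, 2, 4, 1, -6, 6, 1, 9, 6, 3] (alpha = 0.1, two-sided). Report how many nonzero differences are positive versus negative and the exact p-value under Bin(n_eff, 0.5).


Step 1: Discard zero differences. Original n = 14; n_eff = number of nonzero differences = 14.
Nonzero differences (with sign): -8, +4, +1, +4, +4, +2, +4, +1, -6, +6, +1, +9, +6, +3
Step 2: Count signs: positive = 12, negative = 2.
Step 3: Under H0: P(positive) = 0.5, so the number of positives S ~ Bin(14, 0.5).
Step 4: Two-sided exact p-value = sum of Bin(14,0.5) probabilities at or below the observed probability = 0.012939.
Step 5: alpha = 0.1. reject H0.

n_eff = 14, pos = 12, neg = 2, p = 0.012939, reject H0.


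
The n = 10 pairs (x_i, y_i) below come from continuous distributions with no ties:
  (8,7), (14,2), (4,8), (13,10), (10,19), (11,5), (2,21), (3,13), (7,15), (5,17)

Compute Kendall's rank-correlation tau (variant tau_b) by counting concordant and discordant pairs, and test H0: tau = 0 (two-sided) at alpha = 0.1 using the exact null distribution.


Step 1: Enumerate the 45 unordered pairs (i,j) with i<j and classify each by sign(x_j-x_i) * sign(y_j-y_i).
  (1,2):dx=+6,dy=-5->D; (1,3):dx=-4,dy=+1->D; (1,4):dx=+5,dy=+3->C; (1,5):dx=+2,dy=+12->C
  (1,6):dx=+3,dy=-2->D; (1,7):dx=-6,dy=+14->D; (1,8):dx=-5,dy=+6->D; (1,9):dx=-1,dy=+8->D
  (1,10):dx=-3,dy=+10->D; (2,3):dx=-10,dy=+6->D; (2,4):dx=-1,dy=+8->D; (2,5):dx=-4,dy=+17->D
  (2,6):dx=-3,dy=+3->D; (2,7):dx=-12,dy=+19->D; (2,8):dx=-11,dy=+11->D; (2,9):dx=-7,dy=+13->D
  (2,10):dx=-9,dy=+15->D; (3,4):dx=+9,dy=+2->C; (3,5):dx=+6,dy=+11->C; (3,6):dx=+7,dy=-3->D
  (3,7):dx=-2,dy=+13->D; (3,8):dx=-1,dy=+5->D; (3,9):dx=+3,dy=+7->C; (3,10):dx=+1,dy=+9->C
  (4,5):dx=-3,dy=+9->D; (4,6):dx=-2,dy=-5->C; (4,7):dx=-11,dy=+11->D; (4,8):dx=-10,dy=+3->D
  (4,9):dx=-6,dy=+5->D; (4,10):dx=-8,dy=+7->D; (5,6):dx=+1,dy=-14->D; (5,7):dx=-8,dy=+2->D
  (5,8):dx=-7,dy=-6->C; (5,9):dx=-3,dy=-4->C; (5,10):dx=-5,dy=-2->C; (6,7):dx=-9,dy=+16->D
  (6,8):dx=-8,dy=+8->D; (6,9):dx=-4,dy=+10->D; (6,10):dx=-6,dy=+12->D; (7,8):dx=+1,dy=-8->D
  (7,9):dx=+5,dy=-6->D; (7,10):dx=+3,dy=-4->D; (8,9):dx=+4,dy=+2->C; (8,10):dx=+2,dy=+4->C
  (9,10):dx=-2,dy=+2->D
Step 2: C = 12, D = 33, total pairs = 45.
Step 3: tau = (C - D)/(n(n-1)/2) = (12 - 33)/45 = -0.466667.
Step 4: Exact two-sided p-value (enumerate n! = 3628800 permutations of y under H0): p = 0.072550.
Step 5: alpha = 0.1. reject H0.

tau_b = -0.4667 (C=12, D=33), p = 0.072550, reject H0.
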